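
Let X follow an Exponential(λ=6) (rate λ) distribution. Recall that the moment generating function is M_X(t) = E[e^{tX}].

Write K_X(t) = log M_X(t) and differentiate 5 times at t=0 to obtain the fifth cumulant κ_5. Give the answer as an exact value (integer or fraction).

M_X(t) = 6/(6 - t)
K_X(t) = log M_X(t) = -log(6 - t) + log(6)
dK/dt = -1/(t - 6)
d^2K/dt^2 = 1/(t^2 - 12*t + 36)
d^3K/dt^3 = -2/(t^3 - 18*t^2 + 108*t - 216)
d^4K/dt^4 = 6/(t^4 - 24*t^3 + 216*t^2 - 864*t + 1296)
d^5K/dt^5 = -24/(t^5 - 30*t^4 + 360*t^3 - 2160*t^2 + 6480*t - 7776)

κ_5 = d^5K/dt^5 |_{t=0} = 1/324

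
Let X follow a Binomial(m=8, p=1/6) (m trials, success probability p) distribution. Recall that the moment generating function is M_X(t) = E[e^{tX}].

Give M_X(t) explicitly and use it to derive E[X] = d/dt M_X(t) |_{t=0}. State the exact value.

M_X(t) = (e^(t)/6 + 5/6)^8

E[X] = dM/dt |_{t=0} = 4/3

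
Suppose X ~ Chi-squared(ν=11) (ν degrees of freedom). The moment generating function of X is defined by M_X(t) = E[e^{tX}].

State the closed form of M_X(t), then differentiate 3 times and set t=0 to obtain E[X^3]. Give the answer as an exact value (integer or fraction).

E[X^3] = D^3[M](0) = 2145

M_X(t) = (1 - 2*t)^(-11/2)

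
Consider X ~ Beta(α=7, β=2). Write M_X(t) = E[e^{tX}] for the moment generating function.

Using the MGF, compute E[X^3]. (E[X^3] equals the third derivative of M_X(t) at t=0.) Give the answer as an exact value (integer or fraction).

M_X(t) = ₁F₁(7; 9; t)
D^3[M](t) = 28*₁F₁(10; 12; t)/55

E[X^3] = D^3[M](0) = 28/55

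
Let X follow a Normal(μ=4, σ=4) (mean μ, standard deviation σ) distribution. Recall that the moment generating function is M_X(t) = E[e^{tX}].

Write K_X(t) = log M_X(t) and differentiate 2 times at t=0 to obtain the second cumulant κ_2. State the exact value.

M_X(t) = e^(8*t^2 + 4*t)
K_X(t) = log M_X(t) = 8*t^2 + 4*t
K′(t) = 16*t + 4
K′′(t) = 16

κ_2 = K′′(0) = 16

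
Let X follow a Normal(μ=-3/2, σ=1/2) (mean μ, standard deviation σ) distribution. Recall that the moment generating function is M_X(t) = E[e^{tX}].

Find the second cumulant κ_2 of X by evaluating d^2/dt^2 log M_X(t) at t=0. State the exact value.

M_X(t) = e^(t^2/8 - 3*t/2)
K_X(t) = log M_X(t) = t^2/8 - 3*t/2
K′(t) = t/4 - 3/2
K′′(t) = 1/4

κ_2 = K′′(0) = 1/4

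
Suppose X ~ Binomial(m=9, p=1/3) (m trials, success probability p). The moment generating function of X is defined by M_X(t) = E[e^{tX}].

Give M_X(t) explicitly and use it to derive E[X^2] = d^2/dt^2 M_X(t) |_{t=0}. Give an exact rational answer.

E[X^2] = M′′(0) = 11

M_X(t) = (e^(t)/3 + 2/3)^9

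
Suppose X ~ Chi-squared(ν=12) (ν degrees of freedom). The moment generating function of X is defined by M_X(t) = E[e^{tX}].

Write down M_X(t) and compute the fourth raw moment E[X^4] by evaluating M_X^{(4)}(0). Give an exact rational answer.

M_X(t) = (1 - 2*t)^(-6)
D^4[M](t) = 48384/(1024*t^10 - 5120*t^9 + 11520*t^8 - 15360*t^7 + 13440*t^6 - 8064*t^5 + 3360*t^4 - 960*t^3 + 180*t^2 - 20*t + 1)

E[X^4] = D^4[M](0) = 48384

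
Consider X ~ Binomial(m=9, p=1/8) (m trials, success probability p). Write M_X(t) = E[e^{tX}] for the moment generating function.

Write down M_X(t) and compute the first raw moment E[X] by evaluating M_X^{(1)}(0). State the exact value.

M_X(t) = (e^(t)/8 + 7/8)^9

E[X] = D[M](0) = 9/8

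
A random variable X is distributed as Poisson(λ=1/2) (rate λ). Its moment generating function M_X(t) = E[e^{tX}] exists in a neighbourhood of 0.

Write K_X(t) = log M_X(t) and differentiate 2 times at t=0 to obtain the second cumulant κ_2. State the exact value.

κ_2 = K^(2)(0) = 1/2

M_X(t) = e^(e^(t)/2 - 1/2)
K_X(t) = log M_X(t) = e^(t)/2 - 1/2
K^(2)(t) = e^(t)/2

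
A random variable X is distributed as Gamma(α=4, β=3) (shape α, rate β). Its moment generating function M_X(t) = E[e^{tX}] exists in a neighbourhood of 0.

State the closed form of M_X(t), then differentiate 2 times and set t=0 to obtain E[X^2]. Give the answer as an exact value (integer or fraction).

M_X(t) = 81/(3 - t)^4
M^(2)(t) = 1620/(t^6 - 18*t^5 + 135*t^4 - 540*t^3 + 1215*t^2 - 1458*t + 729)

E[X^2] = M^(2)(0) = 20/9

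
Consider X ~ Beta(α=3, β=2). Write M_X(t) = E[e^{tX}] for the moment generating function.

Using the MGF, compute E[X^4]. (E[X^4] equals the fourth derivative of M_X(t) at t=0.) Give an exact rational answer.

M_X(t) = ₁F₁(3; 5; t)
M^(4)(t) = 3*₁F₁(7; 9; t)/14

E[X^4] = M^(4)(0) = 3/14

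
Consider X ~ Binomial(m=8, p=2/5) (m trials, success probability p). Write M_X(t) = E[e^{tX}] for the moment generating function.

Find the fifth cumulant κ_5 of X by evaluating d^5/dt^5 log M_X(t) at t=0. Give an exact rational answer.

M_X(t) = (2*e^(t)/5 + 3/5)^8
K_X(t) = log M_X(t) = 8*log(2*e^(t)/5 + 3/5)
dK/dt = 16*e^(t)/(2*e^(t) + 3)
d^2K/dt^2 = 48*e^(t)/(4*e^(2*t) + 12*e^(t) + 9)
d^3K/dt^3 = (-96*e^(2*t) + 144*e^(t))/(8*e^(3*t) + 36*e^(2*t) + 54*e^(t) + 27)
d^4K/dt^4 = (192*e^(3*t) - 1152*e^(2*t) + 432*e^(t))/(16*e^(4*t) + 96*e^(3*t) + 216*e^(2*t) + 216*e^(t) + 81)
d^5K/dt^5 = (-384*e^(4*t) + 6336*e^(3*t) - 9504*e^(2*t) + 1296*e^(t))/(32*e^(5*t) + 240*e^(4*t) + 720*e^(3*t) + 1080*e^(2*t) + 810*e^(t) + 243)

κ_5 = d^5K/dt^5 |_{t=0} = -2256/3125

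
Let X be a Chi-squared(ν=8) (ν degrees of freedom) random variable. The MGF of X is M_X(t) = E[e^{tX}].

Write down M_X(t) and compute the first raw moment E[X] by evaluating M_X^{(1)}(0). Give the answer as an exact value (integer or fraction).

E[X] = M^(1)(0) = 8

M_X(t) = (1 - 2*t)^(-4)
M^(1)(t) = -8/(32*t^5 - 80*t^4 + 80*t^3 - 40*t^2 + 10*t - 1)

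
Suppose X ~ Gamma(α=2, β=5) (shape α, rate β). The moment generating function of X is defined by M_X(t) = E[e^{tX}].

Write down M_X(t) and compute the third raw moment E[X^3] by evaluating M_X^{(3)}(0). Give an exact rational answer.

E[X^3] = D^3[M](0) = 24/125

M_X(t) = 25/(5 - t)^2
D^3[M](t) = -600/(t^5 - 25*t^4 + 250*t^3 - 1250*t^2 + 3125*t - 3125)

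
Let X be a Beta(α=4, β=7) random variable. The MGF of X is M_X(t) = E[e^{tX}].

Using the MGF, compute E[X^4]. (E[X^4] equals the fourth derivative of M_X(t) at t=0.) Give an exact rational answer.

E[X^4] = M′′′′(0) = 5/143

M_X(t) = ₁F₁(4; 11; t)
M′(t) = 4*₁F₁(5; 12; t)/11
M′′(t) = 5*₁F₁(6; 13; t)/33
M′′′(t) = 10*₁F₁(7; 14; t)/143
M′′′′(t) = 5*₁F₁(8; 15; t)/143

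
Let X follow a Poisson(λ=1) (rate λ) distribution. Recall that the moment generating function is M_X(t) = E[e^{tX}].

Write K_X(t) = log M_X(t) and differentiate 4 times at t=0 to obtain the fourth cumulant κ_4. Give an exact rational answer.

κ_4 = K′′′′(0) = 1

M_X(t) = e^(e^(t) - 1)
K_X(t) = log M_X(t) = e^(t) - 1
K′(t) = e^(t)
K′′(t) = e^(t)
K′′′(t) = e^(t)
K′′′′(t) = e^(t)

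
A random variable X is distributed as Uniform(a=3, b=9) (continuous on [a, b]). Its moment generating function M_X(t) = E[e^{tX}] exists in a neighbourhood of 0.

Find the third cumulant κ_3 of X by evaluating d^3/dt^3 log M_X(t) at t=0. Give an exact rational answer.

M_X(t) = (e^(9*t) - e^(3*t))/(6*t)
K_X(t) = log M_X(t) = -log(t) + log(e^(9*t) - e^(3*t)) - log(6)
dK/dt = (9*t*e^(6*t) - 3*t - e^(6*t) + 1)/(t*e^(6*t) - t)
d^2K/dt^2 = (-36*t^2*e^(6*t) + e^(12*t) - 2*e^(6*t) + 1)/(t^2*e^(12*t) - 2*t^2*e^(6*t) + t^2)
d^3K/dt^3 = (216*t^3*e^(12*t) + 216*t^3*e^(6*t) - 2*e^(18*t) + 6*e^(12*t) - 6*e^(6*t) + 2)/(t^3*e^(18*t) - 3*t^3*e^(12*t) + 3*t^3*e^(6*t) - t^3)

κ_3 = d^3K/dt^3 |_{t=0} = 0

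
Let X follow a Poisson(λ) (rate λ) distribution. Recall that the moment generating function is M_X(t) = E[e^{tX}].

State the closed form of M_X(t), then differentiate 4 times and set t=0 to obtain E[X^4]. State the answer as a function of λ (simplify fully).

M_X(t) = e^(λ*(e^(t) - 1))
D^4[M](t) = (λ^4*e^(4*t)*e^(λ*e^(t)) + 6*λ^3*e^(3*t)*e^(λ*e^(t)) + 7*λ^2*e^(2*t)*e^(λ*e^(t)) + λ*e^(t)*e^(λ*e^(t)))*e^(-λ)

E[X^4] = D^4[M](0) = λ*(λ^3 + 6*λ^2 + 7*λ + 1)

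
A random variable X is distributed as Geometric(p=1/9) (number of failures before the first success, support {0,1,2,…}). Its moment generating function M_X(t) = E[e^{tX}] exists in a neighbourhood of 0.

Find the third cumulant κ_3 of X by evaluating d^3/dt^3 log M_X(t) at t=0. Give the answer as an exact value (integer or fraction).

M_X(t) = 1/(9*(1 - 8*e^(t)/9))
K_X(t) = log M_X(t) = -log(1 - 8*e^(t)/9) - 2*log(3)
D^3[K](t) = (-576*e^(2*t) - 648*e^(t))/(512*e^(3*t) - 1728*e^(2*t) + 1944*e^(t) - 729)

κ_3 = D^3[K](0) = 1224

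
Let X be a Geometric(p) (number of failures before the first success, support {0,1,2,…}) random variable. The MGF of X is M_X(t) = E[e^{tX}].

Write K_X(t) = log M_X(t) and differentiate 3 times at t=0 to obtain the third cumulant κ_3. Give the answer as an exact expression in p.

κ_3 = K^(3)(0) = (p^2 - 3*p + 2)/p^3

M_X(t) = p/(-(1 - p)*e^(t) + 1)
K_X(t) = log M_X(t) = log(p) - log(-(1 - p)*e^(t) + 1)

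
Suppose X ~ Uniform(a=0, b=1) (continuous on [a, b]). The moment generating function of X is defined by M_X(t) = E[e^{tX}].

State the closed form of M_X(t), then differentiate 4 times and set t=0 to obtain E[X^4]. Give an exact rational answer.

M_X(t) = (e^(t) - 1)/t
M′(t) = (t*e^(t) - e^(t) + 1)/t^2
M′′(t) = (t^2*e^(t) - 2*t*e^(t) + 2*e^(t) - 2)/t^3
M′′′(t) = (t^3*e^(t) - 3*t^2*e^(t) + 6*t*e^(t) - 6*e^(t) + 6)/t^4
M′′′′(t) = (t^4*e^(t) - 4*t^3*e^(t) + 12*t^2*e^(t) - 24*t*e^(t) + 24*e^(t) - 24)/t^5

E[X^4] = M′′′′(0) = 1/5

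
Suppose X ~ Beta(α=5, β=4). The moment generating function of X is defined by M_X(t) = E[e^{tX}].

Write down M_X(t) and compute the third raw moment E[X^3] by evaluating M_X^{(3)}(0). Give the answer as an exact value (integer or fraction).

M_X(t) = ₁F₁(5; 9; t)
dM/dt = 5*₁F₁(6; 10; t)/9
d^2M/dt^2 = ₁F₁(7; 11; t)/3
d^3M/dt^3 = 7*₁F₁(8; 12; t)/33

E[X^3] = d^3M/dt^3 |_{t=0} = 7/33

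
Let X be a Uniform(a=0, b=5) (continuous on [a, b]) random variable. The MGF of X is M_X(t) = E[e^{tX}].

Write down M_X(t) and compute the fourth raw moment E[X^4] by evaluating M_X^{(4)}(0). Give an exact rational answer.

E[X^4] = M′′′′(0) = 125

M_X(t) = (e^(5*t) - 1)/(5*t)
M′(t) = (5*t*e^(5*t) - e^(5*t) + 1)/(5*t^2)
M′′(t) = (25*t^2*e^(5*t) - 10*t*e^(5*t) + 2*e^(5*t) - 2)/(5*t^3)
M′′′(t) = (125*t^3*e^(5*t) - 75*t^2*e^(5*t) + 30*t*e^(5*t) - 6*e^(5*t) + 6)/(5*t^4)
M′′′′(t) = (625*t^4*e^(5*t) - 500*t^3*e^(5*t) + 300*t^2*e^(5*t) - 120*t*e^(5*t) + 24*e^(5*t) - 24)/(5*t^5)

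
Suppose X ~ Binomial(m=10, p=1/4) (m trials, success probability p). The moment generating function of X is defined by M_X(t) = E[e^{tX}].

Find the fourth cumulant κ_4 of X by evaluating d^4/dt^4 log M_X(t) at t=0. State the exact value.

M_X(t) = (e^(t)/4 + 3/4)^10
K_X(t) = log M_X(t) = 10*log(e^(t)/4 + 3/4)
dK/dt = 10*e^(t)/(e^(t) + 3)
d^2K/dt^2 = 30*e^(t)/(e^(2*t) + 6*e^(t) + 9)
d^3K/dt^3 = (-30*e^(2*t) + 90*e^(t))/(e^(3*t) + 9*e^(2*t) + 27*e^(t) + 27)
d^4K/dt^4 = (30*e^(3*t) - 360*e^(2*t) + 270*e^(t))/(e^(4*t) + 12*e^(3*t) + 54*e^(2*t) + 108*e^(t) + 81)

κ_4 = d^4K/dt^4 |_{t=0} = -15/64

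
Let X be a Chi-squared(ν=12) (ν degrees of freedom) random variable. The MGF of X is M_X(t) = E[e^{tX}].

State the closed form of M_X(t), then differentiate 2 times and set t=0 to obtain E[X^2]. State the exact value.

E[X^2] = M^(2)(0) = 168

M_X(t) = (1 - 2*t)^(-6)
M^(2)(t) = 168/(256*t^8 - 1024*t^7 + 1792*t^6 - 1792*t^5 + 1120*t^4 - 448*t^3 + 112*t^2 - 16*t + 1)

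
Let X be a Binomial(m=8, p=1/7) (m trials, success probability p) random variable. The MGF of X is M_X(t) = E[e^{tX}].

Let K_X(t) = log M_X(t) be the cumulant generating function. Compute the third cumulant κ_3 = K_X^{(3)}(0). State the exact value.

M_X(t) = (e^(t)/7 + 6/7)^8
K_X(t) = log M_X(t) = 8*log(e^(t)/7 + 6/7)
K′(t) = 8*e^(t)/(e^(t) + 6)
K′′(t) = 48*e^(t)/(e^(2*t) + 12*e^(t) + 36)
K′′′(t) = (-48*e^(2*t) + 288*e^(t))/(e^(3*t) + 18*e^(2*t) + 108*e^(t) + 216)

κ_3 = K′′′(0) = 240/343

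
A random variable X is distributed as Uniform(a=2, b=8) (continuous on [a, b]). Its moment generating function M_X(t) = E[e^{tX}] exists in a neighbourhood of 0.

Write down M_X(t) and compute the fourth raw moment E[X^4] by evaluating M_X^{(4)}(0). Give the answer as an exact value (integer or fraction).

M_X(t) = (e^(8*t) - e^(2*t))/(6*t)

E[X^4] = D^4[M](0) = 5456/5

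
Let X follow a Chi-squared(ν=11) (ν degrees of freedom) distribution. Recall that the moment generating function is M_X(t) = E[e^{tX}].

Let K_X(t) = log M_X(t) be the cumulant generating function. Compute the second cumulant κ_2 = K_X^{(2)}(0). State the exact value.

κ_2 = d^2K/dt^2 |_{t=0} = 22

M_X(t) = (1 - 2*t)^(-11/2)
K_X(t) = log M_X(t) = -11*log(1 - 2*t)/2
dK/dt = -11/(2*t - 1)
d^2K/dt^2 = 22/(4*t^2 - 4*t + 1)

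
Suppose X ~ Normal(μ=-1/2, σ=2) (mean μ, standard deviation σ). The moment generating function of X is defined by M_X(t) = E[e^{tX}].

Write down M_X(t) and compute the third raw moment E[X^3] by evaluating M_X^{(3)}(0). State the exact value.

E[X^3] = D^3[M](0) = -49/8

M_X(t) = e^(2*t^2 - t/2)
D^3[M](t) = (512*t^3*e^(2*t^2) - 192*t^2*e^(2*t^2) + 408*t*e^(2*t^2) - 49*e^(2*t^2))*e^(-t/2)/8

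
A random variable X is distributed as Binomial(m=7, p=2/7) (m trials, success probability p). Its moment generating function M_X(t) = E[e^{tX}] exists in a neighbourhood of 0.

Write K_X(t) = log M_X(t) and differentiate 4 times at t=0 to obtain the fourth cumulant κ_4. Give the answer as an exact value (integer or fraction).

M_X(t) = (2*e^(t)/7 + 5/7)^7
K_X(t) = log M_X(t) = 7*log(2*e^(t)/7 + 5/7)
K^(4)(t) = (280*e^(3*t) - 2800*e^(2*t) + 1750*e^(t))/(16*e^(4*t) + 160*e^(3*t) + 600*e^(2*t) + 1000*e^(t) + 625)

κ_4 = K^(4)(0) = -110/343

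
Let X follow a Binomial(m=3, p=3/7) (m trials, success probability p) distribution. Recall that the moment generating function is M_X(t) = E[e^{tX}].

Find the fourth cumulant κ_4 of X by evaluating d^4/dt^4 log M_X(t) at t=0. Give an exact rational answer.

κ_4 = K^(4)(0) = -828/2401

M_X(t) = (3*e^(t)/7 + 4/7)^3
K_X(t) = log M_X(t) = 3*log(3*e^(t)/7 + 4/7)
K^(4)(t) = (324*e^(3*t) - 1728*e^(2*t) + 576*e^(t))/(81*e^(4*t) + 432*e^(3*t) + 864*e^(2*t) + 768*e^(t) + 256)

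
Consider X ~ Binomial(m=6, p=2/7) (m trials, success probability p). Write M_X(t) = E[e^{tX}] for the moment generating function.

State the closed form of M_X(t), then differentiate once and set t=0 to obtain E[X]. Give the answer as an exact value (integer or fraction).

E[X] = D[M](0) = 12/7

M_X(t) = (2*e^(t)/7 + 5/7)^6
D[M](t) = 384*e^(6*t)/117649 + 4800*e^(5*t)/117649 + 24000*e^(4*t)/117649 + 60000*e^(3*t)/117649 + 75000*e^(2*t)/117649 + 37500*e^(t)/117649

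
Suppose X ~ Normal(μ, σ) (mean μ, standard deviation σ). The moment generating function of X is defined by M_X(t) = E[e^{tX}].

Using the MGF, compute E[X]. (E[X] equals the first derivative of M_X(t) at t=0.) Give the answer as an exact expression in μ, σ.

M_X(t) = e^(μ*t + σ^2*t^2/2)
D[M](t) = μ*e^(μ*t)*e^(σ^2*t^2/2) + σ^2*t*e^(μ*t)*e^(σ^2*t^2/2)

E[X] = D[M](0) = μ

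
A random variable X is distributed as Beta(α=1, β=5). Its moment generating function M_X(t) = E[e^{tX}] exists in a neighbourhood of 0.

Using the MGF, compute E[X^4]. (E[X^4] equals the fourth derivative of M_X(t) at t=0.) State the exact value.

M_X(t) = ₁F₁(1; 6; t)
M^(4)(t) = ₁F₁(5; 10; t)/126

E[X^4] = M^(4)(0) = 1/126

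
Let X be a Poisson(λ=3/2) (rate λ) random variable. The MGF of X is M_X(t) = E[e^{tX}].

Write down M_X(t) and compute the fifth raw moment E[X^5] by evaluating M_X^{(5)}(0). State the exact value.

E[X^5] = D^5[M](0) = 5691/32

M_X(t) = e^(3*e^(t)/2 - 3/2)
D^5[M](t) = (243*e^(5*t)*e^(3*e^(t)/2) + 1620*e^(4*t)*e^(3*e^(t)/2) + 2700*e^(3*t)*e^(3*e^(t)/2) + 1080*e^(2*t)*e^(3*e^(t)/2) + 48*e^(t)*e^(3*e^(t)/2))*e^(-3/2)/32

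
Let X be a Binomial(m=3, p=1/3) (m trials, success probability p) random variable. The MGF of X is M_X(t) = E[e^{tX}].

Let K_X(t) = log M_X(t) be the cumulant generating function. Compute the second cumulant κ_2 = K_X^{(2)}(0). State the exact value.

κ_2 = K^(2)(0) = 2/3

M_X(t) = (e^(t)/3 + 2/3)^3
K_X(t) = log M_X(t) = 3*log(e^(t)/3 + 2/3)
K^(2)(t) = 6*e^(t)/(e^(2*t) + 4*e^(t) + 4)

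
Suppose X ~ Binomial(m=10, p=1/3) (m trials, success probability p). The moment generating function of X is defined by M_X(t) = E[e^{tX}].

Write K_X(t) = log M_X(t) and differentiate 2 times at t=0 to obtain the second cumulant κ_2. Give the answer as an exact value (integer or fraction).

M_X(t) = (e^(t)/3 + 2/3)^10
K_X(t) = log M_X(t) = 10*log(e^(t)/3 + 2/3)
K^(2)(t) = 20*e^(t)/(e^(2*t) + 4*e^(t) + 4)

κ_2 = K^(2)(0) = 20/9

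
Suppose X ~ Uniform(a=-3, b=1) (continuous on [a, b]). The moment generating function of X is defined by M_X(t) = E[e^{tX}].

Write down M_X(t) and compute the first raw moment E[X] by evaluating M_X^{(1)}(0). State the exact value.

E[X] = D[M](0) = -1

M_X(t) = (e^(t) - e^(-3*t))/(4*t)
D[M](t) = (t*e^(4*t) + 3*t - e^(4*t) + 1)*e^(-3*t)/(4*t^2)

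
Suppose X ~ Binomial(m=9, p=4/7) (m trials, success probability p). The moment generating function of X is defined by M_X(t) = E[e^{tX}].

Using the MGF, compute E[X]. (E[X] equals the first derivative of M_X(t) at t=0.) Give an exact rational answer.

E[X] = M′(0) = 36/7

M_X(t) = (4*e^(t)/7 + 3/7)^9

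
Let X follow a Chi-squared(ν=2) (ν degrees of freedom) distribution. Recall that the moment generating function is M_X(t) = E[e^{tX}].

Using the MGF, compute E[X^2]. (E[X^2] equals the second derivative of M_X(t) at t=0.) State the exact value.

M_X(t) = 1/(1 - 2*t)
D^2[M](t) = -8/(8*t^3 - 12*t^2 + 6*t - 1)

E[X^2] = D^2[M](0) = 8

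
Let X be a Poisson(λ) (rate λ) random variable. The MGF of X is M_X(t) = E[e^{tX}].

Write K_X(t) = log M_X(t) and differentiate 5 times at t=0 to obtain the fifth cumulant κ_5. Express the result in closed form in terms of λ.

κ_5 = K′′′′′(0) = λ

M_X(t) = e^(λ*(e^(t) - 1))
K_X(t) = log M_X(t) = λ*(e^(t) - 1)
K′(t) = λ*e^(t)
K′′(t) = λ*e^(t)
K′′′(t) = λ*e^(t)
K′′′′(t) = λ*e^(t)
K′′′′′(t) = λ*e^(t)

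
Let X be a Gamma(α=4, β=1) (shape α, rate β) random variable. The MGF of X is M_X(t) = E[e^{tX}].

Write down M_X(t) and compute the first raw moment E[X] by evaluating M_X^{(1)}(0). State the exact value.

E[X] = D[M](0) = 4

M_X(t) = (1 - t)^(-4)
D[M](t) = -4/(t^5 - 5*t^4 + 10*t^3 - 10*t^2 + 5*t - 1)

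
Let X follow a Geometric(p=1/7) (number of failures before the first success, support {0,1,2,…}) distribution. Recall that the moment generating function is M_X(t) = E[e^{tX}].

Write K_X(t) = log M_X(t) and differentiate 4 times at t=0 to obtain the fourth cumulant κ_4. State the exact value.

M_X(t) = 1/(7*(1 - 6*e^(t)/7))
K_X(t) = log M_X(t) = -log(1 - 6*e^(t)/7) - log(7)
K^(4)(t) = (1512*e^(3*t) + 7056*e^(2*t) + 2058*e^(t))/(1296*e^(4*t) - 6048*e^(3*t) + 10584*e^(2*t) - 8232*e^(t) + 2401)

κ_4 = K^(4)(0) = 10626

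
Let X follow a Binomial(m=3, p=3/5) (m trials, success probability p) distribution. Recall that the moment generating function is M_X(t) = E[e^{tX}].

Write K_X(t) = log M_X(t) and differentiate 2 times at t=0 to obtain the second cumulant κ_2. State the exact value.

M_X(t) = (3*e^(t)/5 + 2/5)^3
K_X(t) = log M_X(t) = 3*log(3*e^(t)/5 + 2/5)
dK/dt = 9*e^(t)/(3*e^(t) + 2)
d^2K/dt^2 = 18*e^(t)/(9*e^(2*t) + 12*e^(t) + 4)

κ_2 = d^2K/dt^2 |_{t=0} = 18/25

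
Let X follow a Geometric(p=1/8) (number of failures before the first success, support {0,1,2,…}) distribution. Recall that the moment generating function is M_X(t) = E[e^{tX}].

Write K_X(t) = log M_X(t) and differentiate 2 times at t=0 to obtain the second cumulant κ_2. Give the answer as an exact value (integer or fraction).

M_X(t) = 1/(8*(1 - 7*e^(t)/8))
K_X(t) = log M_X(t) = -log(1 - 7*e^(t)/8) - 3*log(2)
dK/dt = -7*e^(t)/(7*e^(t) - 8)
d^2K/dt^2 = 56*e^(t)/(49*e^(2*t) - 112*e^(t) + 64)

κ_2 = d^2K/dt^2 |_{t=0} = 56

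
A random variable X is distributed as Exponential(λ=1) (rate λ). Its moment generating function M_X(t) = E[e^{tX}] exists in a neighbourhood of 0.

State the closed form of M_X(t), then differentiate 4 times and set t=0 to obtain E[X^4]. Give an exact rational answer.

M_X(t) = 1/(1 - t)
M^(4)(t) = -24/(t^5 - 5*t^4 + 10*t^3 - 10*t^2 + 5*t - 1)

E[X^4] = M^(4)(0) = 24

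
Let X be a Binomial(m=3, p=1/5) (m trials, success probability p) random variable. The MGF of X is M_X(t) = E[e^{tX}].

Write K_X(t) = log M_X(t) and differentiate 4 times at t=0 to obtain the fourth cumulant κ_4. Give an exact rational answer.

κ_4 = K^(4)(0) = 12/625

M_X(t) = (e^(t)/5 + 4/5)^3
K_X(t) = log M_X(t) = 3*log(e^(t)/5 + 4/5)
K^(4)(t) = (12*e^(3*t) - 192*e^(2*t) + 192*e^(t))/(e^(4*t) + 16*e^(3*t) + 96*e^(2*t) + 256*e^(t) + 256)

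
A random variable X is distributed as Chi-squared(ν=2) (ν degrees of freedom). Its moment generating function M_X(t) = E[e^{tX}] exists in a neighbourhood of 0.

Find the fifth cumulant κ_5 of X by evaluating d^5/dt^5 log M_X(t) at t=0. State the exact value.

κ_5 = K′′′′′(0) = 768

M_X(t) = 1/(1 - 2*t)
K_X(t) = log M_X(t) = -log(1 - 2*t)
K′(t) = -2/(2*t - 1)
K′′(t) = 4/(4*t^2 - 4*t + 1)
K′′′(t) = -16/(8*t^3 - 12*t^2 + 6*t - 1)
K′′′′(t) = 96/(16*t^4 - 32*t^3 + 24*t^2 - 8*t + 1)
K′′′′′(t) = -768/(32*t^5 - 80*t^4 + 80*t^3 - 40*t^2 + 10*t - 1)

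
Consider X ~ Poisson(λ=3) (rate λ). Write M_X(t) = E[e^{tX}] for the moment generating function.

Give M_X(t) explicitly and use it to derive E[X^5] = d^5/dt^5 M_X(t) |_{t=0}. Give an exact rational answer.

E[X^5] = D^5[M](0) = 1866

M_X(t) = e^(3*e^(t) - 3)
D^5[M](t) = (243*e^(5*t)*e^(3*e^(t)) + 810*e^(4*t)*e^(3*e^(t)) + 675*e^(3*t)*e^(3*e^(t)) + 135*e^(2*t)*e^(3*e^(t)) + 3*e^(t)*e^(3*e^(t)))*e^(-3)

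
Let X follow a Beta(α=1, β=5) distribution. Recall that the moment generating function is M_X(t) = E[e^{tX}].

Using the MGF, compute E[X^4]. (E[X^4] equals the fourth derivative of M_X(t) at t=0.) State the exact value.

E[X^4] = d^4M/dt^4 |_{t=0} = 1/126

M_X(t) = ₁F₁(1; 6; t)
dM/dt = ₁F₁(2; 7; t)/6
d^2M/dt^2 = ₁F₁(3; 8; t)/21
d^3M/dt^3 = ₁F₁(4; 9; t)/56
d^4M/dt^4 = ₁F₁(5; 10; t)/126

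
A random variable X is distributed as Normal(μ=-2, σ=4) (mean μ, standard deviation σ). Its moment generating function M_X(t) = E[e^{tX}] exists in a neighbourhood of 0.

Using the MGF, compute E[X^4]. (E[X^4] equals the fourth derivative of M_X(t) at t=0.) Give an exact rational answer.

M_X(t) = e^(8*t^2 - 2*t)
M′(t) = 16*t*e^(-2*t)*e^(8*t^2) - 2*e^(-2*t)*e^(8*t^2)
M′′(t) = (256*t^2*e^(8*t^2) - 64*t*e^(8*t^2) + 20*e^(8*t^2))*e^(-2*t)
M′′′(t) = (4096*t^3*e^(8*t^2) - 1536*t^2*e^(8*t^2) + 960*t*e^(8*t^2) - 104*e^(8*t^2))*e^(-2*t)
M′′′′(t) = (65536*t^4*e^(8*t^2) - 32768*t^3*e^(8*t^2) + 30720*t^2*e^(8*t^2) - 6656*t*e^(8*t^2) + 1168*e^(8*t^2))*e^(-2*t)

E[X^4] = M′′′′(0) = 1168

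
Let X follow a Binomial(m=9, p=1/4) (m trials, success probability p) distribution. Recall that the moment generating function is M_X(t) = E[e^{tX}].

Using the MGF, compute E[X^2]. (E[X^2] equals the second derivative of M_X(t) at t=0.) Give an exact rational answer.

M_X(t) = (e^(t)/4 + 3/4)^9

E[X^2] = D^2[M](0) = 27/4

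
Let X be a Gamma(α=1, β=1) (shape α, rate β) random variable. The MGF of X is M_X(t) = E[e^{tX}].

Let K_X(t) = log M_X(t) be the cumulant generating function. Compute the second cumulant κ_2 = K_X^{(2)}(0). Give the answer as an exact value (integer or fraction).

M_X(t) = 1/(1 - t)
K_X(t) = log M_X(t) = -log(1 - t)
D^2[K](t) = 1/(t^2 - 2*t + 1)

κ_2 = D^2[K](0) = 1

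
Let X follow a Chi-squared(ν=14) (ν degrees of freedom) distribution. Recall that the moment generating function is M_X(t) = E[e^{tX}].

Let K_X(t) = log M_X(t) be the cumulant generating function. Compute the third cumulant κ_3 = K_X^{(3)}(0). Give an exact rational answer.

κ_3 = K′′′(0) = 112

M_X(t) = (1 - 2*t)^(-7)
K_X(t) = log M_X(t) = -7*log(1 - 2*t)
K′(t) = -14/(2*t - 1)
K′′(t) = 28/(4*t^2 - 4*t + 1)
K′′′(t) = -112/(8*t^3 - 12*t^2 + 6*t - 1)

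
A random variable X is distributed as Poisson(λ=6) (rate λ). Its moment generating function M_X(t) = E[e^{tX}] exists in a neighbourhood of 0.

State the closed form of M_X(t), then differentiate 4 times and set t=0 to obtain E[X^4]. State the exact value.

E[X^4] = d^4M/dt^4 |_{t=0} = 2850

M_X(t) = e^(6*e^(t) - 6)
dM/dt = 6*e^(-6)*e^(t)*e^(6*e^(t))
d^2M/dt^2 = (36*e^(2*t)*e^(6*e^(t)) + 6*e^(t)*e^(6*e^(t)))*e^(-6)
d^3M/dt^3 = (216*e^(3*t)*e^(6*e^(t)) + 108*e^(2*t)*e^(6*e^(t)) + 6*e^(t)*e^(6*e^(t)))*e^(-6)
d^4M/dt^4 = (1296*e^(4*t)*e^(6*e^(t)) + 1296*e^(3*t)*e^(6*e^(t)) + 252*e^(2*t)*e^(6*e^(t)) + 6*e^(t)*e^(6*e^(t)))*e^(-6)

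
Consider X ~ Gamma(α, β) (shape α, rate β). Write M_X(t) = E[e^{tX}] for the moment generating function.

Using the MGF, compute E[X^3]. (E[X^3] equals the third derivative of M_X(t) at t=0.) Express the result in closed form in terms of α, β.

E[X^3] = M′′′(0) = α*(α^2 + 3*α + 2)/β^3

M_X(t) = (β/(β - t))^α
M′(t) = -α*β^α*(1/(β - t))^α/(-β + t)
M′′(t) = (α^2*β^α*(1/(β - t))^α + α*β^α*(1/(β - t))^α)/(β^2 - 2*β*t + t^2)
M′′′(t) = (-α^3*β^α*(1/(β - t))^α - 3*α^2*β^α*(1/(β - t))^α - 2*α*β^α*(1/(β - t))^α)/(-β^3 + 3*β^2*t - 3*β*t^2 + t^3)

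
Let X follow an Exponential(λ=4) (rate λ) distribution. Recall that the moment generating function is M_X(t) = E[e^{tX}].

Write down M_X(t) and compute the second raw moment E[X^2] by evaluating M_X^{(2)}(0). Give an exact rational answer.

E[X^2] = d^2M/dt^2 |_{t=0} = 1/8

M_X(t) = 4/(4 - t)
dM/dt = 4/(t^2 - 8*t + 16)
d^2M/dt^2 = -8/(t^3 - 12*t^2 + 48*t - 64)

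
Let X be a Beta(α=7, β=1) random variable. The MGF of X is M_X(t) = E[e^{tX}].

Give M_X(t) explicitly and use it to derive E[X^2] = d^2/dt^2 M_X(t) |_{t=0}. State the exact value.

E[X^2] = M^(2)(0) = 7/9

M_X(t) = ₁F₁(7; 8; t)
M^(2)(t) = 7*₁F₁(9; 10; t)/9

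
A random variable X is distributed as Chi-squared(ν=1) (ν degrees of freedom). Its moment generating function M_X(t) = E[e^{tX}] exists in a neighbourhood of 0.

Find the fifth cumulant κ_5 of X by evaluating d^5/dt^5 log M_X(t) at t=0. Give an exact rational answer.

κ_5 = D^5[K](0) = 384

M_X(t) = 1/√(1 - 2*t)
K_X(t) = log M_X(t) = -log(1 - 2*t)/2
D^5[K](t) = -384/(32*t^5 - 80*t^4 + 80*t^3 - 40*t^2 + 10*t - 1)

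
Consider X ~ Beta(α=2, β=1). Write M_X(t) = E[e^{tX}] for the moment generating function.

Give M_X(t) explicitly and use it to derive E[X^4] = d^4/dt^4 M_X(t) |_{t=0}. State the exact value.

M_X(t) = ₁F₁(2; 3; t)
D^4[M](t) = ₁F₁(6; 7; t)/3

E[X^4] = D^4[M](0) = 1/3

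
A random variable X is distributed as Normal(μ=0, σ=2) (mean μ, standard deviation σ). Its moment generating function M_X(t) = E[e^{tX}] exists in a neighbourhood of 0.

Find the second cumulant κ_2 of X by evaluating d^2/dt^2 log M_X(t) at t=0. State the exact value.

M_X(t) = e^(2*t^2)
K_X(t) = log M_X(t) = 2*t^2
K^(2)(t) = 4

κ_2 = K^(2)(0) = 4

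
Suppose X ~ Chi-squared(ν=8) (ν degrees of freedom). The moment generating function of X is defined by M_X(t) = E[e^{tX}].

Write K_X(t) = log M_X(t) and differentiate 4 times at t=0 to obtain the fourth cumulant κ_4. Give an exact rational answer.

κ_4 = D^4[K](0) = 384

M_X(t) = (1 - 2*t)^(-4)
K_X(t) = log M_X(t) = -4*log(1 - 2*t)
D^4[K](t) = 384/(16*t^4 - 32*t^3 + 24*t^2 - 8*t + 1)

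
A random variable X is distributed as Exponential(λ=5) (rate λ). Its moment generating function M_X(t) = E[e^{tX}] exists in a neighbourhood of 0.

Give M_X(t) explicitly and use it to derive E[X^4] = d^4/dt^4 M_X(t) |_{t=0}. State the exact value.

M_X(t) = 5/(5 - t)
D^4[M](t) = -120/(t^5 - 25*t^4 + 250*t^3 - 1250*t^2 + 3125*t - 3125)

E[X^4] = D^4[M](0) = 24/625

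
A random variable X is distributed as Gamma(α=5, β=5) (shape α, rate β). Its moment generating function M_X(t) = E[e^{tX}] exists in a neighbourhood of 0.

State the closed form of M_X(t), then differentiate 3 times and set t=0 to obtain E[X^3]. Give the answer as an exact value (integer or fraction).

E[X^3] = D^3[M](0) = 42/25

M_X(t) = 3125/(5 - t)^5
D^3[M](t) = 656250/(t^8 - 40*t^7 + 700*t^6 - 7000*t^5 + 43750*t^4 - 175000*t^3 + 437500*t^2 - 625000*t + 390625)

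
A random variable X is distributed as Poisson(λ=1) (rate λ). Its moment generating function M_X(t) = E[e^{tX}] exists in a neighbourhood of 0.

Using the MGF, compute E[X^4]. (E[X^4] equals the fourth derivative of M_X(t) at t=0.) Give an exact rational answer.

M_X(t) = e^(e^(t) - 1)
D^4[M](t) = (e^(4*t)*e^(e^(t)) + 6*e^(3*t)*e^(e^(t)) + 7*e^(2*t)*e^(e^(t)) + e^(t)*e^(e^(t)))*e^(-1)

E[X^4] = D^4[M](0) = 15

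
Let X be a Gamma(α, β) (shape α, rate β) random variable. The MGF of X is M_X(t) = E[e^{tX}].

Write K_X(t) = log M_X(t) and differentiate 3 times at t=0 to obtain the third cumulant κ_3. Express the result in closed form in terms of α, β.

κ_3 = d^3K/dt^3 |_{t=0} = 2*α/β^3

M_X(t) = (β/(β - t))^α
K_X(t) = log M_X(t) = α*(log(β) - log(β - t))
dK/dt = -α/(-β + t)
d^2K/dt^2 = α/(β^2 - 2*β*t + t^2)
d^3K/dt^3 = -2*α/(-β^3 + 3*β^2*t - 3*β*t^2 + t^3)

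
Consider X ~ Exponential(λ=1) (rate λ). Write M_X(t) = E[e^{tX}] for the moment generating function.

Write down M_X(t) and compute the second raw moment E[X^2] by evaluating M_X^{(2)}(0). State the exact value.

M_X(t) = 1/(1 - t)
D^2[M](t) = -2/(t^3 - 3*t^2 + 3*t - 1)

E[X^2] = D^2[M](0) = 2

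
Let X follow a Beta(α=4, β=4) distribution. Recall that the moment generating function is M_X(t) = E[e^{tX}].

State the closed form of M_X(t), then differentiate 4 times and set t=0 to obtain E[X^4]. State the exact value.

M_X(t) = ₁F₁(4; 8; t)
M′(t) = ₁F₁(5; 9; t)/2
M′′(t) = 5*₁F₁(6; 10; t)/18
M′′′(t) = ₁F₁(7; 11; t)/6
M′′′′(t) = 7*₁F₁(8; 12; t)/66

E[X^4] = M′′′′(0) = 7/66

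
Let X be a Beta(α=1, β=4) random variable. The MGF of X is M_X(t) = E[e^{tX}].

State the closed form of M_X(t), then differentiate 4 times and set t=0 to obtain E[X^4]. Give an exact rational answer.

M_X(t) = ₁F₁(1; 5; t)
M^(4)(t) = ₁F₁(5; 9; t)/70

E[X^4] = M^(4)(0) = 1/70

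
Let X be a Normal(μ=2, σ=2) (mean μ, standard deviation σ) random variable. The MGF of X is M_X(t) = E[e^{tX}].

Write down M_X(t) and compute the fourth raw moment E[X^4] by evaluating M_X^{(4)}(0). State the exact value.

E[X^4] = M^(4)(0) = 160

M_X(t) = e^(2*t^2 + 2*t)
M^(4)(t) = 256*t^4*e^(2*t)*e^(2*t^2) + 512*t^3*e^(2*t)*e^(2*t^2) + 768*t^2*e^(2*t)*e^(2*t^2) + 512*t*e^(2*t)*e^(2*t^2) + 160*e^(2*t)*e^(2*t^2)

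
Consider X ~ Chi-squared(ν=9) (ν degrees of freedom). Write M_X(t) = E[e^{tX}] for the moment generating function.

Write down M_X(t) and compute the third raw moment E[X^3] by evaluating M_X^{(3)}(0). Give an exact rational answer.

E[X^3] = d^3M/dt^3 |_{t=0} = 1287

M_X(t) = (1 - 2*t)^(-9/2)
dM/dt = -9/(32*t^5*√(1 - 2*t) - 80*t^4*√(1 - 2*t) + 80*t^3*√(1 - 2*t) - 40*t^2*√(1 - 2*t) + 10*t*√(1 - 2*t) - √(1 - 2*t))
d^2M/dt^2 = 99/(64*t^6*√(1 - 2*t) - 192*t^5*√(1 - 2*t) + 240*t^4*√(1 - 2*t) - 160*t^3*√(1 - 2*t) + 60*t^2*√(1 - 2*t) - 12*t*√(1 - 2*t) + √(1 - 2*t))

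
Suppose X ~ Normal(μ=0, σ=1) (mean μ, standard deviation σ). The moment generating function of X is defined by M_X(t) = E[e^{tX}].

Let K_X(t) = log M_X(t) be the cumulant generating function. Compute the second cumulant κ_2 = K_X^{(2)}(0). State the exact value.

M_X(t) = e^(t^2/2)
K_X(t) = log M_X(t) = t^2/2
D^2[K](t) = 1

κ_2 = D^2[K](0) = 1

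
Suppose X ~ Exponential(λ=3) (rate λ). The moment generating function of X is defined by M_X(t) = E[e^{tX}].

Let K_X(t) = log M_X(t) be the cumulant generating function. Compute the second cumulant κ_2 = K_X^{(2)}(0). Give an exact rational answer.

M_X(t) = 3/(3 - t)
K_X(t) = log M_X(t) = -log(3 - t) + log(3)
D^2[K](t) = 1/(t^2 - 6*t + 9)

κ_2 = D^2[K](0) = 1/9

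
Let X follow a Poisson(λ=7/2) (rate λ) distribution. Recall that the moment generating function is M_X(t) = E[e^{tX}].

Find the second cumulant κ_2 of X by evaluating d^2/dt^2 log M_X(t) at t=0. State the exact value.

M_X(t) = e^(7*e^(t)/2 - 7/2)
K_X(t) = log M_X(t) = 7*e^(t)/2 - 7/2
dK/dt = 7*e^(t)/2
d^2K/dt^2 = 7*e^(t)/2

κ_2 = d^2K/dt^2 |_{t=0} = 7/2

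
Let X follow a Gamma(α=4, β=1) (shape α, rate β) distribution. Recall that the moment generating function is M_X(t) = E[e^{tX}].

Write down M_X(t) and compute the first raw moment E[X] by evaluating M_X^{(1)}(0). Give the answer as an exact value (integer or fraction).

E[X] = dM/dt |_{t=0} = 4

M_X(t) = (1 - t)^(-4)
dM/dt = -4/(t^5 - 5*t^4 + 10*t^3 - 10*t^2 + 5*t - 1)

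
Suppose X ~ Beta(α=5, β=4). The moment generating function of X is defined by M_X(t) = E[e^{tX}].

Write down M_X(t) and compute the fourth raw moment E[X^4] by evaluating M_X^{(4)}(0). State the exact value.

E[X^4] = D^4[M](0) = 14/99

M_X(t) = ₁F₁(5; 9; t)
D^4[M](t) = 14*₁F₁(9; 13; t)/99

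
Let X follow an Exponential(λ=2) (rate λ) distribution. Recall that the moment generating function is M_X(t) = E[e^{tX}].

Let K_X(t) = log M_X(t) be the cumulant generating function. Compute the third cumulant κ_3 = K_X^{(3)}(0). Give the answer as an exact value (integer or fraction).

M_X(t) = 2/(2 - t)
K_X(t) = log M_X(t) = -log(2 - t) + log(2)
dK/dt = -1/(t - 2)
d^2K/dt^2 = 1/(t^2 - 4*t + 4)
d^3K/dt^3 = -2/(t^3 - 6*t^2 + 12*t - 8)

κ_3 = d^3K/dt^3 |_{t=0} = 1/4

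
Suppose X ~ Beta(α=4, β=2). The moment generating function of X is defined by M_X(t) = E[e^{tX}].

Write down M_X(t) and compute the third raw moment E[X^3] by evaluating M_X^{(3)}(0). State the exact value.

M_X(t) = ₁F₁(4; 6; t)
D^3[M](t) = 5*₁F₁(7; 9; t)/14

E[X^3] = D^3[M](0) = 5/14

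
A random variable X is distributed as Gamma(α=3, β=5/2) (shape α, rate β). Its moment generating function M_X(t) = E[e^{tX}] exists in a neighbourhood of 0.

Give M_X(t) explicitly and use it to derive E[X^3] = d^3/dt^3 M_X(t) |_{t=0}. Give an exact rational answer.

E[X^3] = M^(3)(0) = 96/25

M_X(t) = 125/(8*(5/2 - t)^3)
M^(3)(t) = 60000/(64*t^6 - 960*t^5 + 6000*t^4 - 20000*t^3 + 37500*t^2 - 37500*t + 15625)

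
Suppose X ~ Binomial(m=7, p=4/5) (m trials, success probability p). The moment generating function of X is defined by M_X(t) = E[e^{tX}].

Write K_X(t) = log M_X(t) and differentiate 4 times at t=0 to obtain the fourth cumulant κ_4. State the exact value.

M_X(t) = (4*e^(t)/5 + 1/5)^7
K_X(t) = log M_X(t) = 7*log(4*e^(t)/5 + 1/5)
dK/dt = 28*e^(t)/(4*e^(t) + 1)
d^2K/dt^2 = 28*e^(t)/(16*e^(2*t) + 8*e^(t) + 1)
d^3K/dt^3 = (-112*e^(2*t) + 28*e^(t))/(64*e^(3*t) + 48*e^(2*t) + 12*e^(t) + 1)
d^4K/dt^4 = (448*e^(3*t) - 448*e^(2*t) + 28*e^(t))/(256*e^(4*t) + 256*e^(3*t) + 96*e^(2*t) + 16*e^(t) + 1)

κ_4 = d^4K/dt^4 |_{t=0} = 28/625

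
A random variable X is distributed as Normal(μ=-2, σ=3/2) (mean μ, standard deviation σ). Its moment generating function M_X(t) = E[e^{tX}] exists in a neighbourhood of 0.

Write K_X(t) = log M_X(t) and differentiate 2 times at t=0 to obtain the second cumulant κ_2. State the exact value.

κ_2 = D^2[K](0) = 9/4

M_X(t) = e^(9*t^2/8 - 2*t)
K_X(t) = log M_X(t) = 9*t^2/8 - 2*t
D^2[K](t) = 9/4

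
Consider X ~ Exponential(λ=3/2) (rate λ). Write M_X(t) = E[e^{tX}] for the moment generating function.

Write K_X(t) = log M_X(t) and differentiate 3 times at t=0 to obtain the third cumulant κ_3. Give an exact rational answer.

κ_3 = d^3K/dt^3 |_{t=0} = 16/27

M_X(t) = 3/(2*(3/2 - t))
K_X(t) = log M_X(t) = -log(3/2 - t) - log(2) + log(3)
dK/dt = -2/(2*t - 3)
d^2K/dt^2 = 4/(4*t^2 - 12*t + 9)
d^3K/dt^3 = -16/(8*t^3 - 36*t^2 + 54*t - 27)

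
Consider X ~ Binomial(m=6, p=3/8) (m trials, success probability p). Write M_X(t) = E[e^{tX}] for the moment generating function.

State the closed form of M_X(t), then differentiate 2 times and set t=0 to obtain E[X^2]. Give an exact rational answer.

M_X(t) = (3*e^(t)/8 + 5/8)^6
D^2[M](t) = 6561*e^(6*t)/65536 + 91125*e^(5*t)/131072 + 30375*e^(4*t)/16384 + 151875*e^(3*t)/65536 + 84375*e^(2*t)/65536 + 28125*e^(t)/131072

E[X^2] = D^2[M](0) = 207/32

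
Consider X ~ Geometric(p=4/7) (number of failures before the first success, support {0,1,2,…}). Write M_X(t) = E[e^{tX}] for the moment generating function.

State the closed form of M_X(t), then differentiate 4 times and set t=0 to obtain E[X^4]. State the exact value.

E[X^4] = M′′′′(0) = 1005/32

M_X(t) = 4/(7*(1 - 3*e^(t)/7))
M′(t) = 12*e^(t)/(9*e^(2*t) - 42*e^(t) + 49)
M′′(t) = (-36*e^(2*t) - 84*e^(t))/(27*e^(3*t) - 189*e^(2*t) + 441*e^(t) - 343)
M′′′(t) = (108*e^(3*t) + 1008*e^(2*t) + 588*e^(t))/(81*e^(4*t) - 756*e^(3*t) + 2646*e^(2*t) - 4116*e^(t) + 2401)
M′′′′(t) = (-324*e^(4*t) - 8316*e^(3*t) - 19404*e^(2*t) - 4116*e^(t))/(243*e^(5*t) - 2835*e^(4*t) + 13230*e^(3*t) - 30870*e^(2*t) + 36015*e^(t) - 16807)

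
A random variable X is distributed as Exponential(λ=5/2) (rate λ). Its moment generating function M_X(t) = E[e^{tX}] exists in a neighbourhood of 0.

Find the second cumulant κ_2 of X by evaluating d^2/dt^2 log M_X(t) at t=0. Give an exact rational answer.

κ_2 = K^(2)(0) = 4/25

M_X(t) = 5/(2*(5/2 - t))
K_X(t) = log M_X(t) = -log(5/2 - t) - log(2) + log(5)
K^(2)(t) = 4/(4*t^2 - 20*t + 25)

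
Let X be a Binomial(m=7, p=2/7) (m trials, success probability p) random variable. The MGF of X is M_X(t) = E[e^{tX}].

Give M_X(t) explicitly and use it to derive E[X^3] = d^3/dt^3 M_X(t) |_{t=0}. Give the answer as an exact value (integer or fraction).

E[X^3] = M^(3)(0) = 842/49

M_X(t) = (2*e^(t)/7 + 5/7)^7
M^(3)(t) = 128*e^(7*t)/2401 + 69120*e^(6*t)/117649 + 300000*e^(5*t)/117649 + 640000*e^(4*t)/117649 + 675000*e^(3*t)/117649 + 300000*e^(2*t)/117649 + 31250*e^(t)/117649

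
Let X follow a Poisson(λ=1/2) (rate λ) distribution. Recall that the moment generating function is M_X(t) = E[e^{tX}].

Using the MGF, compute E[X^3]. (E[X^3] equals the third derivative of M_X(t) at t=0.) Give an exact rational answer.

M_X(t) = e^(e^(t)/2 - 1/2)
dM/dt = e^(-1/2)*e^(t)*e^(e^(t)/2)/2
d^2M/dt^2 = (e^(2*t)*e^(e^(t)/2) + 2*e^(t)*e^(e^(t)/2))*e^(-1/2)/4
d^3M/dt^3 = (e^(3*t)*e^(e^(t)/2) + 6*e^(2*t)*e^(e^(t)/2) + 4*e^(t)*e^(e^(t)/2))*e^(-1/2)/8

E[X^3] = d^3M/dt^3 |_{t=0} = 11/8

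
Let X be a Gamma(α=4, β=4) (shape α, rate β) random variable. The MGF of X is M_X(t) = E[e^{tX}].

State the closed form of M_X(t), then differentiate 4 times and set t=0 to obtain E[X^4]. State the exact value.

M_X(t) = 256/(4 - t)^4
dM/dt = -1024/(t^5 - 20*t^4 + 160*t^3 - 640*t^2 + 1280*t - 1024)
d^2M/dt^2 = 5120/(t^6 - 24*t^5 + 240*t^4 - 1280*t^3 + 3840*t^2 - 6144*t + 4096)
d^3M/dt^3 = -30720/(t^7 - 28*t^6 + 336*t^5 - 2240*t^4 + 8960*t^3 - 21504*t^2 + 28672*t - 16384)
d^4M/dt^4 = 215040/(t^8 - 32*t^7 + 448*t^6 - 3584*t^5 + 17920*t^4 - 57344*t^3 + 114688*t^2 - 131072*t + 65536)

E[X^4] = d^4M/dt^4 |_{t=0} = 105/32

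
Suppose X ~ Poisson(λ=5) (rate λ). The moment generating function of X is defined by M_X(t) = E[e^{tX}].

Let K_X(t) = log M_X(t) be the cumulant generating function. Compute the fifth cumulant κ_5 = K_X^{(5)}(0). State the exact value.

M_X(t) = e^(5*e^(t) - 5)
K_X(t) = log M_X(t) = 5*e^(t) - 5
K′(t) = 5*e^(t)
K′′(t) = 5*e^(t)
K′′′(t) = 5*e^(t)
K′′′′(t) = 5*e^(t)
K′′′′′(t) = 5*e^(t)

κ_5 = K′′′′′(0) = 5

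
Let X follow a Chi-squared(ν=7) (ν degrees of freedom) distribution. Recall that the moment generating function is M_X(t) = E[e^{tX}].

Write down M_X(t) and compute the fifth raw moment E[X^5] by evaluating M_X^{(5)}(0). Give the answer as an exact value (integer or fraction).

E[X^5] = M^(5)(0) = 135135

M_X(t) = (1 - 2*t)^(-7/2)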